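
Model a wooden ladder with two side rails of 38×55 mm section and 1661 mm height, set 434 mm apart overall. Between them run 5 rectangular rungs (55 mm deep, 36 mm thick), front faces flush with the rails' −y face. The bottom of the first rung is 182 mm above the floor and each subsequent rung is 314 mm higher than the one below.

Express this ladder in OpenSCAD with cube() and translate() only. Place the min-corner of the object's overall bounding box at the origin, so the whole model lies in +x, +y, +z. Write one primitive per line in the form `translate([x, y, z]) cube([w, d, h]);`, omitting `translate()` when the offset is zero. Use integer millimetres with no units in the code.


cube([38, 55, 1661]);
translate([396, 0, 0]) cube([38, 55, 1661]);
translate([38, 0, 182]) cube([358, 55, 36]);
translate([38, 0, 496]) cube([358, 55, 36]);
translate([38, 0, 810]) cube([358, 55, 36]);
translate([38, 0, 1124]) cube([358, 55, 36]);
translate([38, 0, 1438]) cube([358, 55, 36]);


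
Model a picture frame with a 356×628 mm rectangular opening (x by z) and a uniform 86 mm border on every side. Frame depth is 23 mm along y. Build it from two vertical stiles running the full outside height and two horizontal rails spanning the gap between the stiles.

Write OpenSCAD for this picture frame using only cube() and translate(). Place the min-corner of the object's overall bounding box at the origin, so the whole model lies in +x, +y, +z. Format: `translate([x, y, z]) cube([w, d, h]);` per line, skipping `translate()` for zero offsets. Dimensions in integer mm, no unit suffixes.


cube([86, 23, 800]);
translate([442, 0, 0]) cube([86, 23, 800]);
translate([86, 0, 0]) cube([356, 23, 86]);
translate([86, 0, 714]) cube([356, 23, 86]);


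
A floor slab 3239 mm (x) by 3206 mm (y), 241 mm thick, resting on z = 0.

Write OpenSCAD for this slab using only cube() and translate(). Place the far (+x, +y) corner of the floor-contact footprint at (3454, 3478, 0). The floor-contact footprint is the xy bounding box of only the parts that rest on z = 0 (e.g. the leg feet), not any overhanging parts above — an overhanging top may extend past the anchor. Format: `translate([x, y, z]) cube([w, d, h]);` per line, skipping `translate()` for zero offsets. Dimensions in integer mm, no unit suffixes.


translate([215, 272, 0]) cube([3239, 3206, 241]);


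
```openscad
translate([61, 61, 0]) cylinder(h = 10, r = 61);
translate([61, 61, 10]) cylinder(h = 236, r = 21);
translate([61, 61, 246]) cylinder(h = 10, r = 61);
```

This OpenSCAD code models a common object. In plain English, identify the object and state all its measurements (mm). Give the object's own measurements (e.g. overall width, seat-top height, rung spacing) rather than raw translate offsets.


A spool: two coaxial disc flanges of radius 61 mm and thickness 10 mm, joined by a core cylinder of radius 21 mm and height 236 mm. The lower flange rests on z = 0 and the three cylinders share a vertical axis.


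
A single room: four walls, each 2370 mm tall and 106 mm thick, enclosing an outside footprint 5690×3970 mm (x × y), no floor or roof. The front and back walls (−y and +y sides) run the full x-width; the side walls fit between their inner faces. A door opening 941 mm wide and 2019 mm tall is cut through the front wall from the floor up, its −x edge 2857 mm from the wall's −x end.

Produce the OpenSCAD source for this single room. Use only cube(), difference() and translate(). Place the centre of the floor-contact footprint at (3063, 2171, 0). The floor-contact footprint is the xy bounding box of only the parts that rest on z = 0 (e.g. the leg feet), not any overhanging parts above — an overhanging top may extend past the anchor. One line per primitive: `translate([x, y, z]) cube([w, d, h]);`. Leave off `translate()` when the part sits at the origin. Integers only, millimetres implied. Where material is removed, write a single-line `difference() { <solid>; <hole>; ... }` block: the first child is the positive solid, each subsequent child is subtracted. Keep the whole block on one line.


difference() { translate([218, 186, 0]) cube([5690, 106, 2370]); translate([3075, 186, 0]) cube([941, 106, 2019]); }
translate([218, 4050, 0]) cube([5690, 106, 2370]);
translate([218, 292, 0]) cube([106, 3758, 2370]);
translate([5802, 292, 0]) cube([106, 3758, 2370]);


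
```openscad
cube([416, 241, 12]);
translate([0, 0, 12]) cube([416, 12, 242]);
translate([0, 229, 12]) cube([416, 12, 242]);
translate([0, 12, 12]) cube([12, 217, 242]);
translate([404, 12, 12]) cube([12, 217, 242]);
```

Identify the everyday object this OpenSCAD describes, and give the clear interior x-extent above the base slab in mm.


An open box. The internal width is 392 mm.

A 416×241 base slab with four walls standing on it — an open box. The base is 416 mm wide and the walls are 12 mm thick, so the internal width is 416 − 2 × 12 = 392 mm.


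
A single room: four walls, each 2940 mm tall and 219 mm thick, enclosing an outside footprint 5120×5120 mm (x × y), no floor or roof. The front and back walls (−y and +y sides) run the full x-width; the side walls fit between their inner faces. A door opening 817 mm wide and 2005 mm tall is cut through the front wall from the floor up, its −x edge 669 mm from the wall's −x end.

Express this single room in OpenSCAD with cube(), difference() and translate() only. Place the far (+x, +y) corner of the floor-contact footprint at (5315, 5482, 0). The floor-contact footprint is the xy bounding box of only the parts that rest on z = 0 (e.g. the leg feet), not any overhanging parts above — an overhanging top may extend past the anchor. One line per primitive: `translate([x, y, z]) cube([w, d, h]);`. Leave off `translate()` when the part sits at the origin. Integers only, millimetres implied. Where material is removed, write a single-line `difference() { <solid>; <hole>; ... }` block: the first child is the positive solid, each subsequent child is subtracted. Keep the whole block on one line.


difference() { translate([195, 362, 0]) cube([5120, 219, 2940]); translate([864, 362, 0]) cube([817, 219, 2005]); }
translate([195, 5263, 0]) cube([5120, 219, 2940]);
translate([195, 581, 0]) cube([219, 4682, 2940]);
translate([5096, 581, 0]) cube([219, 4682, 2940]);


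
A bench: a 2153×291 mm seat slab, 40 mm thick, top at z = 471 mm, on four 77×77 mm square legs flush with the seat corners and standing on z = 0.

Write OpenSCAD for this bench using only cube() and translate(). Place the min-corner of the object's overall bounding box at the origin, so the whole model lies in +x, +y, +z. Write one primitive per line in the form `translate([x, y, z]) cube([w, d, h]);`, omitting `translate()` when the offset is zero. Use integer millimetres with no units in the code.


// leg_h = 471 − 40 = 431
translate([0, 0, 431]) cube([2153, 291, 40]);
cube([77, 77, 431]);
translate([0, 214, 0]) cube([77, 77, 431]);
translate([2076, 0, 0]) cube([77, 77, 431]);
translate([2076, 214, 0]) cube([77, 77, 431]);


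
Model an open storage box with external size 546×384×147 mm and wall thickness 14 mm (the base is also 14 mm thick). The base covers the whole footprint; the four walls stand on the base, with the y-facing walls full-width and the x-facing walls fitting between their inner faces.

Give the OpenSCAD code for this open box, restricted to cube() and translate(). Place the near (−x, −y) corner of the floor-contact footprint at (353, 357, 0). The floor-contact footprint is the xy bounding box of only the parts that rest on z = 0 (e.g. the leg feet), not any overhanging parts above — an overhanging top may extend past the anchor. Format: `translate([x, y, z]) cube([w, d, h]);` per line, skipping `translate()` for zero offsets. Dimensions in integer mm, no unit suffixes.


translate([353, 357, 0]) cube([546, 384, 14]);
translate([353, 357, 14]) cube([546, 14, 133]);
translate([353, 727, 14]) cube([546, 14, 133]);
translate([353, 371, 14]) cube([14, 356, 133]);
translate([885, 371, 14]) cube([14, 356, 133]);


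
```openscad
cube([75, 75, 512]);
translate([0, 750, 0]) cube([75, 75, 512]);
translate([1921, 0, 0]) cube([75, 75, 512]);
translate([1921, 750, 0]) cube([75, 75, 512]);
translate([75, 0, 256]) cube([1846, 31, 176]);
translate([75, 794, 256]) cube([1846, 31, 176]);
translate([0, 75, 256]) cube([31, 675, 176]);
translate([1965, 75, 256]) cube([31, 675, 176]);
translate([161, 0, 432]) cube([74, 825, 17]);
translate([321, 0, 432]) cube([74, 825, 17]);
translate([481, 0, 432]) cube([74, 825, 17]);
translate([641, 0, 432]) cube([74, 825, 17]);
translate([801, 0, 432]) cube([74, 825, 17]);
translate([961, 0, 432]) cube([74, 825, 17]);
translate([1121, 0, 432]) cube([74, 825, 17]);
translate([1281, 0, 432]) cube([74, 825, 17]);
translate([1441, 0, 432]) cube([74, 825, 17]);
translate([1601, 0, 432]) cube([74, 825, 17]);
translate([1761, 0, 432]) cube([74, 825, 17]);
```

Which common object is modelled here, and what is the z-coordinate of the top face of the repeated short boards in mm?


A bed frame. The slat-top height is 449 mm.

Four posts, four rails, and a row of slats — a bed frame. Slats sit on the rails at z = 256 + 176 = 432; with slat thickness 17, the top is 449 mm.


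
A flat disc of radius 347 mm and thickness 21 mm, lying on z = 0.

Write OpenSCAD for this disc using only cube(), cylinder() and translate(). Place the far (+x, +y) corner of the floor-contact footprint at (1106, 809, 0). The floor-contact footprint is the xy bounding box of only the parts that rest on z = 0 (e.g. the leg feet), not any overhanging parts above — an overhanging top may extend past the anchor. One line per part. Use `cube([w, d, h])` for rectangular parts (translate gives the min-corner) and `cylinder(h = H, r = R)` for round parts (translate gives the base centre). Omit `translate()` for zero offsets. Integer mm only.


translate([759, 462, 0]) cylinder(h = 21, r = 347);


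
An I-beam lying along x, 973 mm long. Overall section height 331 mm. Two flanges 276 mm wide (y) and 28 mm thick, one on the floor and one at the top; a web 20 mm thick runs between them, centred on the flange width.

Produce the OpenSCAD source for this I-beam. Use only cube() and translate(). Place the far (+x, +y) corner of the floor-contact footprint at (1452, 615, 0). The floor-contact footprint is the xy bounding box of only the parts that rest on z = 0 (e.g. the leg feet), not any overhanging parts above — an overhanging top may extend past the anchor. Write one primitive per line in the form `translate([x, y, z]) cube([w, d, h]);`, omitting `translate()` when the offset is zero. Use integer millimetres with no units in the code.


translate([479, 339, 0]) cube([973, 276, 28]);
translate([479, 467, 28]) cube([973, 20, 275]);
translate([479, 339, 303]) cube([973, 276, 28]);


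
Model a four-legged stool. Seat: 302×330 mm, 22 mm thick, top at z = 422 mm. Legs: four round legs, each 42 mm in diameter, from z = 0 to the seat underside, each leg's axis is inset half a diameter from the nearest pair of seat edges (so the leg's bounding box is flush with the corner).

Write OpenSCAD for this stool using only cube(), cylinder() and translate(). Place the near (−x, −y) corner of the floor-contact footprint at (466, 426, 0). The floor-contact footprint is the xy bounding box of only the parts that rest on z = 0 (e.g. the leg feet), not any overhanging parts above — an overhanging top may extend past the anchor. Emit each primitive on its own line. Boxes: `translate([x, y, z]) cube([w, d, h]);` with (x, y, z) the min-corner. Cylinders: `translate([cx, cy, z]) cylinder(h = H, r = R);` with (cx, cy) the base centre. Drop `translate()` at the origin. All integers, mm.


translate([466, 426, 400]) cube([302, 330, 22]);
translate([487, 447, 0]) cylinder(h = 400, r = 21);
translate([747, 447, 0]) cylinder(h = 400, r = 21);
translate([487, 735, 0]) cylinder(h = 400, r = 21);
translate([747, 735, 0]) cylinder(h = 400, r = 21);


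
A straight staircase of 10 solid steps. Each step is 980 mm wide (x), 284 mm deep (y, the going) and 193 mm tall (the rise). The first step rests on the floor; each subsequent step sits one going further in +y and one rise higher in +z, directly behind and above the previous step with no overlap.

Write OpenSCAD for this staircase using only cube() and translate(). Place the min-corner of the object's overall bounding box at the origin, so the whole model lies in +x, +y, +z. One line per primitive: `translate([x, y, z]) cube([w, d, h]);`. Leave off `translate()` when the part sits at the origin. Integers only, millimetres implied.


cube([980, 284, 193]);
translate([0, 284, 193]) cube([980, 284, 193]);
translate([0, 568, 386]) cube([980, 284, 193]);
translate([0, 852, 579]) cube([980, 284, 193]);
translate([0, 1136, 772]) cube([980, 284, 193]);
translate([0, 1420, 965]) cube([980, 284, 193]);
translate([0, 1704, 1158]) cube([980, 284, 193]);
translate([0, 1988, 1351]) cube([980, 284, 193]);
translate([0, 2272, 1544]) cube([980, 284, 193]);
translate([0, 2556, 1737]) cube([980, 284, 193]);


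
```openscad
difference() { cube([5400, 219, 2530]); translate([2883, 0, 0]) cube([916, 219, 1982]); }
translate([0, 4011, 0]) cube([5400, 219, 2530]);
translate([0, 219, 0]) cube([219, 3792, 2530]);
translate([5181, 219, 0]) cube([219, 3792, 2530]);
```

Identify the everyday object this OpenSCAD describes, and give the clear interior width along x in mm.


A single room. The interior width is 4962 mm.

Four walls enclosing a rectangle with a door in the front wall — a room. Outside width 5400 minus two 219 mm walls gives 4962 mm.


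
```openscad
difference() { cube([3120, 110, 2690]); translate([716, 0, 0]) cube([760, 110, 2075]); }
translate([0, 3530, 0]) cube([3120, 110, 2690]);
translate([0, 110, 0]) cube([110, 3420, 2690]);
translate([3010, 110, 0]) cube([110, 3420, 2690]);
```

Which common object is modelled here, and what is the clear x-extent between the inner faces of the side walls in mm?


A single room. The interior width is 2900 mm.

Four walls enclosing a rectangle with a door in the front wall — a room. Outside width 3120 minus two 110 mm walls gives 2900 mm.


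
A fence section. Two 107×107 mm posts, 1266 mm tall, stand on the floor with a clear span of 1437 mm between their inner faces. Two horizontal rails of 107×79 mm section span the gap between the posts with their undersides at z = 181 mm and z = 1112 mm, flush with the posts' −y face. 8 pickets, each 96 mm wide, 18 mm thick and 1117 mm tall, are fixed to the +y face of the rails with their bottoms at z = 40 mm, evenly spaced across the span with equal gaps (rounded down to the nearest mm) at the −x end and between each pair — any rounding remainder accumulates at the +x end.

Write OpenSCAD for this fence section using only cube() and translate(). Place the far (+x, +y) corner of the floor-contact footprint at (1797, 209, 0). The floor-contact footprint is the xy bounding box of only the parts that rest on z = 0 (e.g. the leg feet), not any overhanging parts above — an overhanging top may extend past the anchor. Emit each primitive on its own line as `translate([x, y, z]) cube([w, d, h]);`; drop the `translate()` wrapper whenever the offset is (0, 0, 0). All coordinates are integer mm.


translate([146, 102, 0]) cube([107, 107, 1266]);
translate([1690, 102, 0]) cube([107, 107, 1266]);
translate([253, 102, 181]) cube([1437, 107, 79]);
translate([253, 102, 1112]) cube([1437, 107, 79]);
translate([327, 209, 40]) cube([96, 18, 1117]);
translate([497, 209, 40]) cube([96, 18, 1117]);
translate([667, 209, 40]) cube([96, 18, 1117]);
translate([837, 209, 40]) cube([96, 18, 1117]);
translate([1007, 209, 40]) cube([96, 18, 1117]);
translate([1177, 209, 40]) cube([96, 18, 1117]);
translate([1347, 209, 40]) cube([96, 18, 1117]);
translate([1517, 209, 40]) cube([96, 18, 1117]);


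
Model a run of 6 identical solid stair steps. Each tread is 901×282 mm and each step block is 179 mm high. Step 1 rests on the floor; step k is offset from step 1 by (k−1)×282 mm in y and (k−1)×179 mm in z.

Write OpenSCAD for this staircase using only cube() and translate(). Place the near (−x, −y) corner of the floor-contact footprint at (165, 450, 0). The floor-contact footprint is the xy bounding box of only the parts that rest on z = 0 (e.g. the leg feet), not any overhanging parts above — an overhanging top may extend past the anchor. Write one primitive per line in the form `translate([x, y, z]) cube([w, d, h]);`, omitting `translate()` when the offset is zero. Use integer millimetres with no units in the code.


translate([165, 450, 0]) cube([901, 282, 179]);
translate([165, 732, 179]) cube([901, 282, 179]);
translate([165, 1014, 358]) cube([901, 282, 179]);
translate([165, 1296, 537]) cube([901, 282, 179]);
translate([165, 1578, 716]) cube([901, 282, 179]);
translate([165, 1860, 895]) cube([901, 282, 179]);


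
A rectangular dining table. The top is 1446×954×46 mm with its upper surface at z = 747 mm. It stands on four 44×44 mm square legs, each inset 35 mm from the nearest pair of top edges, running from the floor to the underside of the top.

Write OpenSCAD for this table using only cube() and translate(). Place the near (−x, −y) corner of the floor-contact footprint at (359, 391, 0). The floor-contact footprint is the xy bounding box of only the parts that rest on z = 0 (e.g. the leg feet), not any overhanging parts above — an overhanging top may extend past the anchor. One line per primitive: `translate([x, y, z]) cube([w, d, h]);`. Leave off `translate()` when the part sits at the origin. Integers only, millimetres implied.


// leg_h = 747 - 46 = 701
translate([324, 356, 701]) cube([1446, 954, 46]);
translate([359, 391, 0]) cube([44, 44, 701]);
translate([1691, 391, 0]) cube([44, 44, 701]);
translate([359, 1231, 0]) cube([44, 44, 701]);
translate([1691, 1231, 0]) cube([44, 44, 701]);


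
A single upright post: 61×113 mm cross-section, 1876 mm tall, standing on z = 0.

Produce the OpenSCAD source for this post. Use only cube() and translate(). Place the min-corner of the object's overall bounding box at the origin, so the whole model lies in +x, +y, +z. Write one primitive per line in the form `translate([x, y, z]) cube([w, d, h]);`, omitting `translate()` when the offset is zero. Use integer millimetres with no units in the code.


cube([61, 113, 1876]);


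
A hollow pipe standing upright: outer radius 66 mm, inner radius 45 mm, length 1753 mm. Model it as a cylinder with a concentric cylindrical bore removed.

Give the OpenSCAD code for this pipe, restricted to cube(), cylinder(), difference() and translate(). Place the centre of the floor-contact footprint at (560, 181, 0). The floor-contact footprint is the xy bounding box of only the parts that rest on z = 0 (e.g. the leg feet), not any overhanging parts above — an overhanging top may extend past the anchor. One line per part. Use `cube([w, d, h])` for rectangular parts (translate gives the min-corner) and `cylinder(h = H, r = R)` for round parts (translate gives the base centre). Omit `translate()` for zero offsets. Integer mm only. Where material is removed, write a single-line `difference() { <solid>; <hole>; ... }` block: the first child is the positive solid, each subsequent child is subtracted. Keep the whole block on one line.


difference() { translate([560, 181, 0]) cylinder(h = 1753, r = 66); translate([560, 181, 0]) cylinder(h = 1753, r = 45); }


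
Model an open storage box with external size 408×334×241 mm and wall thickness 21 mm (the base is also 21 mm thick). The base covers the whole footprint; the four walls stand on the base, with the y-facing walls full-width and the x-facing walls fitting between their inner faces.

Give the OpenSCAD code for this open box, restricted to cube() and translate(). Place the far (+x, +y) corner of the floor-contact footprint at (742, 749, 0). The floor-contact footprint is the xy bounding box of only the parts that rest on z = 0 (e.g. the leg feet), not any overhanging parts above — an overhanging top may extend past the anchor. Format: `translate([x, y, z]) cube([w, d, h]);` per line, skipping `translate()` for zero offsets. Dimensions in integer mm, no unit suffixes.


translate([334, 415, 0]) cube([408, 334, 21]);
translate([334, 415, 21]) cube([408, 21, 220]);
translate([334, 728, 21]) cube([408, 21, 220]);
translate([334, 436, 21]) cube([21, 292, 220]);
translate([721, 436, 21]) cube([21, 292, 220]);


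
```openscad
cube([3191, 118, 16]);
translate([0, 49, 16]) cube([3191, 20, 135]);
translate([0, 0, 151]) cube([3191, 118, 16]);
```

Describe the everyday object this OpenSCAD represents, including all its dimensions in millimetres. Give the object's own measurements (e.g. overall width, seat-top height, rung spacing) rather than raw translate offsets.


An I-beam lying along x, 3191 mm long. Overall section height 167 mm. Two flanges 118 mm wide (y) and 16 mm thick, one on the floor and one at the top; a web 20 mm thick runs between them, centred on the flange width.


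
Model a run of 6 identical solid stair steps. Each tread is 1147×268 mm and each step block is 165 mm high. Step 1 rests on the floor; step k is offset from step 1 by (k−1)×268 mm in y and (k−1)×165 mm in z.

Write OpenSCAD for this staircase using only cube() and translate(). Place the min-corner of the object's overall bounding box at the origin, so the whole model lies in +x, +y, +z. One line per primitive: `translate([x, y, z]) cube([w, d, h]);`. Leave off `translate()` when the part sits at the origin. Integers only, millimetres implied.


cube([1147, 268, 165]);
translate([0, 268, 165]) cube([1147, 268, 165]);
translate([0, 536, 330]) cube([1147, 268, 165]);
translate([0, 804, 495]) cube([1147, 268, 165]);
translate([0, 1072, 660]) cube([1147, 268, 165]);
translate([0, 1340, 825]) cube([1147, 268, 165]);


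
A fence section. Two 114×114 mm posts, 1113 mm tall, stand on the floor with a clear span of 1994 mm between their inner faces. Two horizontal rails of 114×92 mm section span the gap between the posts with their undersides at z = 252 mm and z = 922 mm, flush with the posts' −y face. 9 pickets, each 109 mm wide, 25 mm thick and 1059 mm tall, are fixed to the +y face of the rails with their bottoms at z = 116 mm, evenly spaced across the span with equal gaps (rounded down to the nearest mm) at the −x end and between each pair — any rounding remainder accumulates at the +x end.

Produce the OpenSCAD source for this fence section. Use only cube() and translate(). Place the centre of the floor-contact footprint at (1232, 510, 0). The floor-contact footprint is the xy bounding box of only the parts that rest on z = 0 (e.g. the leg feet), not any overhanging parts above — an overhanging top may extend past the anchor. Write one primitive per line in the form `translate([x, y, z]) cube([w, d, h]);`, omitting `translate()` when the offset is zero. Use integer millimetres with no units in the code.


translate([121, 453, 0]) cube([114, 114, 1113]);
translate([2229, 453, 0]) cube([114, 114, 1113]);
translate([235, 453, 252]) cube([1994, 114, 92]);
translate([235, 453, 922]) cube([1994, 114, 92]);
translate([336, 567, 116]) cube([109, 25, 1059]);
translate([546, 567, 116]) cube([109, 25, 1059]);
translate([756, 567, 116]) cube([109, 25, 1059]);
translate([966, 567, 116]) cube([109, 25, 1059]);
translate([1176, 567, 116]) cube([109, 25, 1059]);
translate([1386, 567, 116]) cube([109, 25, 1059]);
translate([1596, 567, 116]) cube([109, 25, 1059]);
translate([1806, 567, 116]) cube([109, 25, 1059]);
translate([2016, 567, 116]) cube([109, 25, 1059]);


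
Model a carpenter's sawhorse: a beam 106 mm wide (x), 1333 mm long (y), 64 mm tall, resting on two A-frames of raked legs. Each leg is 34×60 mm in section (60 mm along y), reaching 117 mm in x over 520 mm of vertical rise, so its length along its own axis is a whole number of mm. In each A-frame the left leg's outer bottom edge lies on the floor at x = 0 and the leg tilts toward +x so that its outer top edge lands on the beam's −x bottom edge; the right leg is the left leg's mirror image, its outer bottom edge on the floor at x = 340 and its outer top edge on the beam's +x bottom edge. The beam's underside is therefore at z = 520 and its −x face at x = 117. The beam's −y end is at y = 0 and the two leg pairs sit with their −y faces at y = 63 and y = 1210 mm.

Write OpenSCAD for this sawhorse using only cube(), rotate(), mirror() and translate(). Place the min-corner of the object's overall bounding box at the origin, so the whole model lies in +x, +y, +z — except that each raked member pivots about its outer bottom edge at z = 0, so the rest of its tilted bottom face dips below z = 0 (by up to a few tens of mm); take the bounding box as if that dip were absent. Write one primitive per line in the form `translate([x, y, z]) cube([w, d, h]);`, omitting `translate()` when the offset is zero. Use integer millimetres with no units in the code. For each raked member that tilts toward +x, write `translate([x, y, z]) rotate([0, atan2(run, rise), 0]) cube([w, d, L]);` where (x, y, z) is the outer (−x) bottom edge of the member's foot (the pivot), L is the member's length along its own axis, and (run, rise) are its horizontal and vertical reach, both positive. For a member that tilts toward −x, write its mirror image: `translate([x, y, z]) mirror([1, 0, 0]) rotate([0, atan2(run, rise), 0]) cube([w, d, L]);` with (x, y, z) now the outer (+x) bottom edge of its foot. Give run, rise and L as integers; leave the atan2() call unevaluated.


translate([117, 0, 520]) cube([106, 1333, 64]);
translate([0, 63, 0]) rotate([0, atan2(117, 520), 0]) cube([34, 60, 533]);
translate([340, 63, 0]) mirror([1, 0, 0]) rotate([0, atan2(117, 520), 0]) cube([34, 60, 533]);
translate([0, 1210, 0]) rotate([0, atan2(117, 520), 0]) cube([34, 60, 533]);
translate([340, 1210, 0]) mirror([1, 0, 0]) rotate([0, atan2(117, 520), 0]) cube([34, 60, 533]);


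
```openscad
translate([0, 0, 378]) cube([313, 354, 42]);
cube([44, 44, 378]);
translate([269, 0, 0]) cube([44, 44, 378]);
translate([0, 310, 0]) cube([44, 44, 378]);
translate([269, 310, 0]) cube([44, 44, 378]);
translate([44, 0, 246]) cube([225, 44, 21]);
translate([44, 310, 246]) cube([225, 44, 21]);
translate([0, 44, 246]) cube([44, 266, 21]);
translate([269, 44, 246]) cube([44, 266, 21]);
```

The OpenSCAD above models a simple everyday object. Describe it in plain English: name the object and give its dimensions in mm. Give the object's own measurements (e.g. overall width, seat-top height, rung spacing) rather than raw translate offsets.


A four-legged stool. The seat is a 313×354×42 mm slab whose top surface is at z = 420 mm; four square legs, each 44×44 mm in cross-section, run from the floor (z = 0) to the underside of the seat, each flush with a corner of the seat. Four stretchers, 44 mm wide and 21 mm tall, connect adjacent legs with their undersides at z = 246 mm, each running between the inner faces of the legs it joins and aligned with the legs' outer faces on the other axis.


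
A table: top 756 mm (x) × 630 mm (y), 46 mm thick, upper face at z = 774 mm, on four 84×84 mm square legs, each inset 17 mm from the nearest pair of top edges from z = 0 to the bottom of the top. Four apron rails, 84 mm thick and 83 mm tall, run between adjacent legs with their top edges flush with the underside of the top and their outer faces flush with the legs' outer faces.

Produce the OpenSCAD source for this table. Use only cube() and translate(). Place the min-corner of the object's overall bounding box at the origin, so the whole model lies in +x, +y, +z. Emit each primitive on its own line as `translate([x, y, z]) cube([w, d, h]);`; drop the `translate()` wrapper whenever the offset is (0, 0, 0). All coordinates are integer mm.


translate([0, 0, 728]) cube([756, 630, 46]);
translate([17, 17, 0]) cube([84, 84, 728]);
translate([655, 17, 0]) cube([84, 84, 728]);
translate([17, 529, 0]) cube([84, 84, 728]);
translate([655, 529, 0]) cube([84, 84, 728]);
translate([101, 17, 645]) cube([554, 84, 83]);
translate([101, 529, 645]) cube([554, 84, 83]);
translate([17, 101, 645]) cube([84, 428, 83]);
translate([655, 101, 645]) cube([84, 428, 83]);


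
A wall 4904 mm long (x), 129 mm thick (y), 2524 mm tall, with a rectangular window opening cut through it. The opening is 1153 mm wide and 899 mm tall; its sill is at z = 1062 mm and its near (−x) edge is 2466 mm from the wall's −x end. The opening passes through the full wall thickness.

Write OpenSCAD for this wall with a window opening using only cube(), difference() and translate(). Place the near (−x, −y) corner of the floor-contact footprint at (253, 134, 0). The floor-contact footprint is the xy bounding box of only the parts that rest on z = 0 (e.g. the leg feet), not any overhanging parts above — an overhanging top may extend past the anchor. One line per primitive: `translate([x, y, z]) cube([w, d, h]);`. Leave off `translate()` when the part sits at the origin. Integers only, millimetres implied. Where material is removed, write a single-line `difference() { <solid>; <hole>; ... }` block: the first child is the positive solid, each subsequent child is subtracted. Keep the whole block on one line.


difference() { translate([253, 134, 0]) cube([4904, 129, 2524]); translate([2719, 134, 1062]) cube([1153, 129, 899]); }


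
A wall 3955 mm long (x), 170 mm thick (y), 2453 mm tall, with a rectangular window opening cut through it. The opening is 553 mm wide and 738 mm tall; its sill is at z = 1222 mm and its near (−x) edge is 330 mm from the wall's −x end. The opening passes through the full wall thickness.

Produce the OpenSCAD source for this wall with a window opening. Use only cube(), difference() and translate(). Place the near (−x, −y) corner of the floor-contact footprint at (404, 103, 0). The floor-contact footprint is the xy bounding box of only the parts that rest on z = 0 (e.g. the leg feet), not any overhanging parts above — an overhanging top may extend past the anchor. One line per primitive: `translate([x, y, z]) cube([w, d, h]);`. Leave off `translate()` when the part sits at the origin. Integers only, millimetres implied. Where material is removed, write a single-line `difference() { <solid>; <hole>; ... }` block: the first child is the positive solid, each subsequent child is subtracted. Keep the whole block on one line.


difference() { translate([404, 103, 0]) cube([3955, 170, 2453]); translate([734, 103, 1222]) cube([553, 170, 738]); }


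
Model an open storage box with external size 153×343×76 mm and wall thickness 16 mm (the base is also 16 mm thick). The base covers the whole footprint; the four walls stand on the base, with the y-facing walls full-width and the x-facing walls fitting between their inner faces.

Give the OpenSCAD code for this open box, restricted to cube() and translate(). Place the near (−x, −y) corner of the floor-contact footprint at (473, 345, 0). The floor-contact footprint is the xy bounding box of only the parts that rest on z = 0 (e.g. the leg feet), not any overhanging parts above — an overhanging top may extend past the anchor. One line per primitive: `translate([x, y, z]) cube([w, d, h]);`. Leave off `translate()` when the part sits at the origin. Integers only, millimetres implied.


translate([473, 345, 0]) cube([153, 343, 16]);
translate([473, 345, 16]) cube([153, 16, 60]);
translate([473, 672, 16]) cube([153, 16, 60]);
translate([473, 361, 16]) cube([16, 311, 60]);
translate([610, 361, 16]) cube([16, 311, 60]);


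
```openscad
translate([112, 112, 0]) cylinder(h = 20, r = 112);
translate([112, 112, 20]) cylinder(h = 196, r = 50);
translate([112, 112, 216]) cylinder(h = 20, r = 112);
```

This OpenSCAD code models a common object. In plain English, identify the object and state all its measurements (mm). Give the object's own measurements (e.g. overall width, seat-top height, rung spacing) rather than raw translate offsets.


A spool: two coaxial disc flanges of radius 112 mm and thickness 20 mm, joined by a core cylinder of radius 50 mm and height 196 mm. The lower flange rests on z = 0 and the three cylinders share a vertical axis.


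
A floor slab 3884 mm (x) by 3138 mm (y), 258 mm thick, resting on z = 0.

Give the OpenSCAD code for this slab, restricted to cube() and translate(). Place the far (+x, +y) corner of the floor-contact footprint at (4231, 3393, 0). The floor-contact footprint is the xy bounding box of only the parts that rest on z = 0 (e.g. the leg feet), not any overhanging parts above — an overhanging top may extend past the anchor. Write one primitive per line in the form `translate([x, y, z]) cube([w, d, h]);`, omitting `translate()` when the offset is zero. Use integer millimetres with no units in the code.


translate([347, 255, 0]) cube([3884, 3138, 258]);


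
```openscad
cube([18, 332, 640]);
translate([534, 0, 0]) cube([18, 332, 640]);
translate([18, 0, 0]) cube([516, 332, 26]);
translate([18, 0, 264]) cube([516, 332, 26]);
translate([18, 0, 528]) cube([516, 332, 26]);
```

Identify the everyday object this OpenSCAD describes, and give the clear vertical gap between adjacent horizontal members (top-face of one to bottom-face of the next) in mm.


A bookshelf. The clear shelf gap is 238 mm.

Two tall side panels with 3 horizontal boards between them — a bookshelf. The first two shelf undersides are at z = 0 and z = 264; with shelf thickness 26, the clear gap is 264 − 0 − 26 = 238 mm.


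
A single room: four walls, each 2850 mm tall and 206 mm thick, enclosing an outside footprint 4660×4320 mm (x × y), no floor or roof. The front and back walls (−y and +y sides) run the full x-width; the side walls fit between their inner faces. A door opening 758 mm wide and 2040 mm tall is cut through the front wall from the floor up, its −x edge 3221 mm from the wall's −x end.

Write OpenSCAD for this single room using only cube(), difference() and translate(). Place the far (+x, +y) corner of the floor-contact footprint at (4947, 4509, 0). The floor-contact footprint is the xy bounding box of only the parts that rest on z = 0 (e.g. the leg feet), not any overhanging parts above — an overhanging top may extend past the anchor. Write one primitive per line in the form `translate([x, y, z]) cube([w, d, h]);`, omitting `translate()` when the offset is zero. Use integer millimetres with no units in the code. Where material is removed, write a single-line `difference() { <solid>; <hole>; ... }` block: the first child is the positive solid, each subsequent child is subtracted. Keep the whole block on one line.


difference() { translate([287, 189, 0]) cube([4660, 206, 2850]); translate([3508, 189, 0]) cube([758, 206, 2040]); }
translate([287, 4303, 0]) cube([4660, 206, 2850]);
translate([287, 395, 0]) cube([206, 3908, 2850]);
translate([4741, 395, 0]) cube([206, 3908, 2850]);


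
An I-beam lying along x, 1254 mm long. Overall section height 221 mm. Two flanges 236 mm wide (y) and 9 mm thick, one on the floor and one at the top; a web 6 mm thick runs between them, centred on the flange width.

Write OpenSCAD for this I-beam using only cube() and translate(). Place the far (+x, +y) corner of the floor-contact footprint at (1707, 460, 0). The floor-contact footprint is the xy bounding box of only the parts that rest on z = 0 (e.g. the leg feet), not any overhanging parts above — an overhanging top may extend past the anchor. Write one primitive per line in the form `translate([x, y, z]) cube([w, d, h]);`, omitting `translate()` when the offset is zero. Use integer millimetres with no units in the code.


translate([453, 224, 0]) cube([1254, 236, 9]);
translate([453, 339, 9]) cube([1254, 6, 203]);
translate([453, 224, 212]) cube([1254, 236, 9]);


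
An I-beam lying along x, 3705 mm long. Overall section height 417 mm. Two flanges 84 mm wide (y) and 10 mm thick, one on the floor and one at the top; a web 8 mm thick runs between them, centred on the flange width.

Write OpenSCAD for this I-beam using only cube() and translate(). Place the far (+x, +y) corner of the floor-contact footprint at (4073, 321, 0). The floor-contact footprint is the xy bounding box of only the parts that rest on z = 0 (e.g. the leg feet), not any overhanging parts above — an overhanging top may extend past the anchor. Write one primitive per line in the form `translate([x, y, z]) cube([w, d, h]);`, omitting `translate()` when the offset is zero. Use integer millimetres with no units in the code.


translate([368, 237, 0]) cube([3705, 84, 10]);
translate([368, 275, 10]) cube([3705, 8, 397]);
translate([368, 237, 407]) cube([3705, 84, 10]);


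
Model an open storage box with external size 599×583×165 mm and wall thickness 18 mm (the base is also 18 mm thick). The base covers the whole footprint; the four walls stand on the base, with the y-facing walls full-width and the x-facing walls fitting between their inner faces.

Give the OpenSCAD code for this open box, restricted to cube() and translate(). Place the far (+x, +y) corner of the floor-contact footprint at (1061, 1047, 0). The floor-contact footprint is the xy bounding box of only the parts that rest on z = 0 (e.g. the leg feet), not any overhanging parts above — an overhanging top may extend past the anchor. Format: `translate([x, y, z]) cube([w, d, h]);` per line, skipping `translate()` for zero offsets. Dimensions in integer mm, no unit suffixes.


translate([462, 464, 0]) cube([599, 583, 18]);
translate([462, 464, 18]) cube([599, 18, 147]);
translate([462, 1029, 18]) cube([599, 18, 147]);
translate([462, 482, 18]) cube([18, 547, 147]);
translate([1043, 482, 18]) cube([18, 547, 147]);


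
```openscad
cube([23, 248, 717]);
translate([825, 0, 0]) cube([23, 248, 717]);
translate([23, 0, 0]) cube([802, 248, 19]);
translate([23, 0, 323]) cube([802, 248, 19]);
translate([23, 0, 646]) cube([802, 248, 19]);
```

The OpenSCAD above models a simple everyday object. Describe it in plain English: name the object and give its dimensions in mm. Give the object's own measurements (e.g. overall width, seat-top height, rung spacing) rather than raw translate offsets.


An open bookshelf. Two side panels, each 23 mm thick, 248 mm deep and 717 mm tall, stand 848 mm apart (outside-to-outside). Between them sit 3 shelves, each 19 mm thick and 248 mm deep, spanning the full gap between the sides. The bottom shelf rests on the floor (its underside at z = 0) and the clear gap between one shelf's top and the next shelf's underside is 304 mm.


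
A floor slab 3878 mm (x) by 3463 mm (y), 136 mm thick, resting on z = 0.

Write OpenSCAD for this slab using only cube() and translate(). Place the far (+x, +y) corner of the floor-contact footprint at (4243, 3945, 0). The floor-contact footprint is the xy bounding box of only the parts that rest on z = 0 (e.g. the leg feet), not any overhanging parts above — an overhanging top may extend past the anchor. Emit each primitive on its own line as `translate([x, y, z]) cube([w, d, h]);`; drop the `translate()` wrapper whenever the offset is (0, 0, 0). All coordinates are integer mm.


translate([365, 482, 0]) cube([3878, 3463, 136]);


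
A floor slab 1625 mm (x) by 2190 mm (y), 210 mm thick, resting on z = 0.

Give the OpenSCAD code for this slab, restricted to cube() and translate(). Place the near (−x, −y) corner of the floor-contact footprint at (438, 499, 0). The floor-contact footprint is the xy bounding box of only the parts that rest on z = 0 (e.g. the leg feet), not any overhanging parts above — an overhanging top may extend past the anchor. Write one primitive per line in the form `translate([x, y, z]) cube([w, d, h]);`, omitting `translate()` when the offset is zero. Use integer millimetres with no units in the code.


translate([438, 499, 0]) cube([1625, 2190, 210]);


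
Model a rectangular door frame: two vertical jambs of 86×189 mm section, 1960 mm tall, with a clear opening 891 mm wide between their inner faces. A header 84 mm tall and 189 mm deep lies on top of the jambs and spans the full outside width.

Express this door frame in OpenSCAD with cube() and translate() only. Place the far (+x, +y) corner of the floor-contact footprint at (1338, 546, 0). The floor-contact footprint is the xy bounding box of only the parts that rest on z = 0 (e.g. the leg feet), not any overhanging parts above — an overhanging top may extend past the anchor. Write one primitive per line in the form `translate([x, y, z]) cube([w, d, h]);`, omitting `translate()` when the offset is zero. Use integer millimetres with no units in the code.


translate([275, 357, 0]) cube([86, 189, 1960]);
translate([1252, 357, 0]) cube([86, 189, 1960]);
translate([275, 357, 1960]) cube([1063, 189, 84]);
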